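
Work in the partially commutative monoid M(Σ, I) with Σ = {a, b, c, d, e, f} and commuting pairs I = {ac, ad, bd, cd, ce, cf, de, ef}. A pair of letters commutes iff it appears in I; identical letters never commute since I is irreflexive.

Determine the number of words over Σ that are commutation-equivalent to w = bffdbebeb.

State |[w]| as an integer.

6

drop 0:b onto floor
drop 1:f onto {0:b}
drop 2:f onto {1:f}
drop 3:d onto {2:f}
drop 4:b onto {2:f}
drop 5:e onto {4:b}
drop 6:b onto {5:e}
drop 7:e onto {6:b}
drop 8:b onto {7:e}
ground layer = {0:b}
drop-orders for the pieces not yet dropped (sum over which currently-grounded one goes next):
  1 to go: {3} 1  {8} 1
  2 to go: {3,8} 2  {7,8} 1
  3 to go: {3,7,8} 3  {6,7,8} 1
  4 to go: {3,6,7,8} 4  {5,6,7,8} 1
  5 to go: {3,5,6,7,8} 5  {4,5,6,7,8} 1
  6 to go: {3,4,5,6,7,8} 6
  7 to go: {2,3,4,5,6,7,8} 6
  if 0:b drops first: 6 orders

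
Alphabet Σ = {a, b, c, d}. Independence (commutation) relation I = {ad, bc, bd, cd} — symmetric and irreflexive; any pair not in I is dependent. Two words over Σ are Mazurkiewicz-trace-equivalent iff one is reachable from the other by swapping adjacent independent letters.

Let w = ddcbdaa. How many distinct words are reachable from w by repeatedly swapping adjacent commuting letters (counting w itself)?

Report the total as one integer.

70

#0=d has no predecessor
#1=d depends on [0:d]
#2=c has no predecessor
#3=b has no predecessor
#4=d depends on [1:d]
#5=a depends on [2:c, 3:b]
#6=a depends on [5:a]
sources: [0:d, 2:c, 3:b]
N(rest) = Σ N(rest − s) over sources s of rest; N(one piece) = 1:
  size 1 → [4]=1  [6]=1
  size 2 → [1,4]=1  [4,6]=2  [5,6]=1
  size 3 → [0,1,4]=1  [1,4,6]=3  [2,5,6]=1  [3,5,6]=1  [4,5,6]=3
  size 4 → [0,1,4,6]=4  [1,4,5,6]=6  [2,3,5,6]=2  [2,4,5,6]=4  [3,4,5,6]=4
  size 5 → [0,1,4,5,6]=10  [1,2,4,5,6]=10  [1,3,4,5,6]=10  [2,3,4,5,6]=10
  first=0(d) contributes 30
  first=2(c) contributes 20
  first=3(b) contributes 20
|[w]| = 70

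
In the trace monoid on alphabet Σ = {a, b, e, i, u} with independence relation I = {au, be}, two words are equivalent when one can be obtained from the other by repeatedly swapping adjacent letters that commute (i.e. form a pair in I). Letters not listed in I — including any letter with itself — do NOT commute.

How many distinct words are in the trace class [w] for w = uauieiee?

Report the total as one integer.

3

0(u) covers ∅
1(a) covers ∅
2(u) covers 0:u
3(i) covers 1:a, 2:u
4(e) covers 3:i
5(i) covers 4:e
6(e) covers 5:i
7(e) covers 6:e
floor of heap: 0:u, 1:a
completions by unplaced set U, small U first (add the entries for U minus each lowest piece of U):
  |U|=1: {7}:1
  |U|=2: {6,7}:1
  |U|=3: {5,6,7}:1
  |U|=4: {4,5,6,7}:1
  |U|=5: {3,4,5,6,7}:1
  |U|=6: {1,3,4,5,6,7}:1  {2,3,4,5,6,7}:1
  start at 0(u): 2
  start at 1(a): 1
sum over floor = 3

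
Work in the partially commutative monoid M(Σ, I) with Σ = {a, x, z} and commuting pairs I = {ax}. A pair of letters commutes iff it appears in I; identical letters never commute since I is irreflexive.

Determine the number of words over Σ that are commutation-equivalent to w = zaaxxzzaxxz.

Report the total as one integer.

drop 0:z onto floor
drop 1:a onto {0:z}
drop 2:a onto {1:a}
drop 3:x onto {0:z}
drop 4:x onto {3:x}
drop 5:z onto {2:a, 4:x}
drop 6:z onto {5:z}
drop 7:a onto {6:z}
drop 8:x onto {6:z}
drop 9:x onto {8:x}
drop 10:z onto {7:a, 9:x}
ground layer = {0:z}
drop-orders for the pieces not yet dropped (sum over which currently-grounded one goes next):
  1 to go: {10} 1
  2 to go: {7,10} 1  {9,10} 1
  3 to go: {7,9,10} 2  {8,9,10} 1
  4 to go: {7,8,9,10} 3
  5 to go: {6,7,8,9,10} 3
  6 to go: {5,6,7,8,9,10} 3
  7 to go: {2,5,6,7,8,9,10} 3  {4,5,6,7,8,9,10} 3
  8 to go: {1,2,5,6,7,8,9,10} 3  {2,4,5,6,7,8,9,10} 6  {3,4,5,6,7,8,9,10} 3
  9 to go: {1,2,4,5,6,7,8,9,10} 9  {2,3,4,5,6,7,8,9,10} 9
  if 0:z drops first: 18 orders

18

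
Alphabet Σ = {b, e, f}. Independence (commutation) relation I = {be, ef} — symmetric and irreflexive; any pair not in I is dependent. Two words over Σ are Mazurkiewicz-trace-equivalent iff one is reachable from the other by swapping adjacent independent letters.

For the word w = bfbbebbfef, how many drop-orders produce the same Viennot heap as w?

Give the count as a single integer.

45

drop 0:b onto floor
drop 1:f onto {0:b}
drop 2:b onto {1:f}
drop 3:b onto {2:b}
drop 4:e onto floor
drop 5:b onto {3:b}
drop 6:b onto {5:b}
drop 7:f onto {6:b}
drop 8:e onto {4:e}
drop 9:f onto {7:f}
ground layer = {0:b, 4:e}
drop-orders for the pieces not yet dropped (sum over which currently-grounded one goes next):
  1 to go: {8} 1  {9} 1
  2 to go: {4,8} 1  {7,9} 1  {8,9} 2
  3 to go: {4,8,9} 3  {6,7,9} 1  {7,8,9} 3
  4 to go: {4,7,8,9} 6  {5,6,7,9} 1  {6,7,8,9} 4
  5 to go: {3,5,6,7,9} 1  {4,6,7,8,9} 10  {5,6,7,8,9} 5
  6 to go: {2,3,5,6,7,9} 1  {3,5,6,7,8,9} 6  {4,5,6,7,8,9} 15
  7 to go: {1,2,3,5,6,7,9} 1  {2,3,5,6,7,8,9} 7  {3,4,5,6,7,8,9} 21
  8 to go: {0,1,2,3,5,6,7,9} 1  {1,2,3,5,6,7,8,9} 8  {2,3,4,5,6,7,8,9} 28
  if 0:b drops first: 36 orders
  if 4:e drops first: 9 orders
heap linearizations: 45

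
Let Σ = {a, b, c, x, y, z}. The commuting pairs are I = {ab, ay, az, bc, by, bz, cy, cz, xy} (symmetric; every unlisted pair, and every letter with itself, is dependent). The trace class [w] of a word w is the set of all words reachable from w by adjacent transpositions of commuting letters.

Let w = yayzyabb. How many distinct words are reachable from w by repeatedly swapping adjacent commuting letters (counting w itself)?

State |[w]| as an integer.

drop 0:y onto floor
drop 1:a onto floor
drop 2:y onto {0:y}
drop 3:z onto {2:y}
drop 4:y onto {3:z}
drop 5:a onto {1:a}
drop 6:b onto floor
drop 7:b onto {6:b}
ground layer = {0:y, 1:a, 6:b}
drop-orders for the pieces not yet dropped (sum over which currently-grounded one goes next):
  1 to go: {4} 1  {5} 1  {7} 1
  2 to go: {1,5} 1  {3,4} 1  {4,5} 2  {4,7} 2  {5,7} 2  {6,7} 1
  3 to go: {1,4,5} 3  {1,5,7} 3  {2,3,4} 1  {3,4,5} 3  {3,4,7} 3  {4,5,7} 6  {4,6,7} 3  {5,6,7} 3
  4 to go: {0,2,3,4} 1  {1,3,4,5} 6  {1,4,5,7} 12  {1,5,6,7} 6  {2,3,4,5} 4  {2,3,4,7} 4  {3,4,5,7} 12  {3,4,6,7} 6  {4,5,6,7} 12
  5 to go: {0,2,3,4,5} 5  {0,2,3,4,7} 5  {1,2,3,4,5} 10  {1,3,4,5,7} 30  {1,4,5,6,7} 30  {2,3,4,5,7} 20  {2,3,4,6,7} 10  {3,4,5,6,7} 30
  6 to go: {0,1,2,3,4,5} 15  {0,2,3,4,5,7} 30  {0,2,3,4,6,7} 15  {1,2,3,4,5,7} 60  {1,3,4,5,6,7} 90  {2,3,4,5,6,7} 60
  if 0:y drops first: 210 orders
  if 1:a drops first: 105 orders
  if 6:b drops first: 105 orders
heap linearizations: 420

420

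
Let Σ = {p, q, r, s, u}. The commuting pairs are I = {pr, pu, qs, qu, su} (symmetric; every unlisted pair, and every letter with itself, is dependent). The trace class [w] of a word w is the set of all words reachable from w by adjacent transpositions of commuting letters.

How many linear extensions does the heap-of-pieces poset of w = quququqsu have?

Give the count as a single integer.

630

piece 0:q — minimal
piece 1:u — minimal
piece 2:q rests on {0:q}
piece 3:u rests on {1:u}
piece 4:q rests on {2:q}
piece 5:u rests on {3:u}
piece 6:q rests on {4:q}
piece 7:s — minimal
piece 8:u rests on {5:u}
minimal pieces: {0:q, 1:u, 7:s}
ways to finish when only these pieces remain (= sum over removing one remaining piece with nothing left below it):
  1 left: {6}→1  {7}→1  {8}→1
  2 left: {4,6}→1  {5,8}→1  {6,7}→2  {6,8}→2  {7,8}→2
  3 left: {2,4,6}→1  {3,5,8}→1  {4,6,7}→3  {4,6,8}→3  {5,6,8}→3  {5,7,8}→3  {6,7,8}→6
  4 left: {0,2,4,6}→1  {1,3,5,8}→1  {2,4,6,7}→4  {2,4,6,8}→4  {3,5,6,8}→4  {3,5,7,8}→4  {4,5,6,8}→6  {4,6,7,8}→12  {5,6,7,8}→12
  5 left: {0,2,4,6,7}→5  {0,2,4,6,8}→5  {1,3,5,6,8}→5  {1,3,5,7,8}→5  {2,4,5,6,8}→10  {2,4,6,7,8}→20  {3,4,5,6,8}→10  {3,5,6,7,8}→20  {4,5,6,7,8}→30
  6 left: {0,2,4,5,6,8}→15  {0,2,4,6,7,8}→30  {1,3,4,5,6,8}→15  {1,3,5,6,7,8}→30  {2,3,4,5,6,8}→20  {2,4,5,6,7,8}→60  {3,4,5,6,7,8}→60
  7 left: {0,2,3,4,5,6,8}→35  {0,2,4,5,6,7,8}→105  {1,2,3,4,5,6,8}→35  {1,3,4,5,6,7,8}→105  {2,3,4,5,6,7,8}→140
  placing 0:q first → 280 extensions
  placing 1:u first → 280 extensions
  placing 7:s first → 70 extensions
total linear extensions = 630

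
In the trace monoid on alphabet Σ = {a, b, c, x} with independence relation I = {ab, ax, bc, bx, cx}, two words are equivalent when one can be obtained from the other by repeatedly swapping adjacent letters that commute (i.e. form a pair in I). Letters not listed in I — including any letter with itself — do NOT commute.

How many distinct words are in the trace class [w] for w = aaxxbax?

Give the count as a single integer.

#0=a has no predecessor
#1=a depends on [0:a]
#2=x has no predecessor
#3=x depends on [2:x]
#4=b has no predecessor
#5=a depends on [1:a]
#6=x depends on [3:x]
sources: [0:a, 2:x, 4:b]
N(rest) = Σ N(rest − s) over sources s of rest; N(one piece) = 1:
  size 1 → [4]=1  [5]=1  [6]=1
  size 2 → [1,5]=1  [3,6]=1  [4,5]=2  [4,6]=2  [5,6]=2
  size 3 → [0,1,5]=1  [1,4,5]=3  [1,5,6]=3  [2,3,6]=1  [3,4,6]=3  [3,5,6]=3  [4,5,6]=6
  size 4 → [0,1,4,5]=4  [0,1,5,6]=4  [1,3,5,6]=6  [1,4,5,6]=12  [2,3,4,6]=4  [2,3,5,6]=4  [3,4,5,6]=12
  size 5 → [0,1,3,5,6]=10  [0,1,4,5,6]=20  [1,2,3,5,6]=10  [1,3,4,5,6]=30  [2,3,4,5,6]=20
  first=0(a) contributes 60
  first=2(x) contributes 60
  first=4(b) contributes 20
|[w]| = 140

140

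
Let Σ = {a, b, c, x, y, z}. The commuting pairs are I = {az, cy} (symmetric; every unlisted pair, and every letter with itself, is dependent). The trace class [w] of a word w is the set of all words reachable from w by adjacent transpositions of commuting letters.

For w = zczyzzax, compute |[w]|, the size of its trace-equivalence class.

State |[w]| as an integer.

#0=z has no predecessor
#1=c depends on [0:z]
#2=z depends on [1:c]
#3=y depends on [2:z]
#4=z depends on [3:y]
#5=z depends on [4:z]
#6=a depends on [3:y]
#7=x depends on [5:z, 6:a]
sources: [0:z]
N(rest) = Σ N(rest − s) over sources s of rest; N(one piece) = 1:
  size 1 → [7]=1
  size 2 → [5,7]=1  [6,7]=1
  size 3 → [4,5,7]=1  [5,6,7]=2
  size 4 → [4,5,6,7]=3
  size 5 → [3,4,5,6,7]=3
  size 6 → [2,3,4,5,6,7]=3
  first=0(z) contributes 3

3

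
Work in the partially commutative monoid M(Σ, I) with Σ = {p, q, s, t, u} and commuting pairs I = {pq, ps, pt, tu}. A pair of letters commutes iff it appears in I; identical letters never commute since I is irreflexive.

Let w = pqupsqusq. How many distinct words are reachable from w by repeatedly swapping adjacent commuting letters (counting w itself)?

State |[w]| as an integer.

drop 0:p onto floor
drop 1:q onto floor
drop 2:u onto {0:p, 1:q}
drop 3:p onto {2:u}
drop 4:s onto {2:u}
drop 5:q onto {4:s}
drop 6:u onto {3:p, 5:q}
drop 7:s onto {6:u}
drop 8:q onto {7:s}
ground layer = {0:p, 1:q}
drop-orders for the pieces not yet dropped (sum over which currently-grounded one goes next):
  1 to go: {8} 1
  2 to go: {7,8} 1
  3 to go: {6,7,8} 1
  4 to go: {3,6,7,8} 1  {5,6,7,8} 1
  5 to go: {3,5,6,7,8} 2  {4,5,6,7,8} 1
  6 to go: {3,4,5,6,7,8} 3
  7 to go: {2,3,4,5,6,7,8} 3
  if 0:p drops first: 3 orders
  if 1:q drops first: 3 orders
heap linearizations: 6

6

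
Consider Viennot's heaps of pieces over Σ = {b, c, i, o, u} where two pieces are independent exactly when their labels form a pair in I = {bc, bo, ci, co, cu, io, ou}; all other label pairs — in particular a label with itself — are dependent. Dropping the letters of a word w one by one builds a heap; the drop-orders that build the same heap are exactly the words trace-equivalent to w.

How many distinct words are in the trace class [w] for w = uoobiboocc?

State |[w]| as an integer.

3150

#0=u has no predecessor
#1=o has no predecessor
#2=o depends on [1:o]
#3=b depends on [0:u]
#4=i depends on [3:b]
#5=b depends on [4:i]
#6=o depends on [2:o]
#7=o depends on [6:o]
#8=c has no predecessor
#9=c depends on [8:c]
sources: [0:u, 1:o, 8:c]
N(rest) = Σ N(rest − s) over sources s of rest; N(one piece) = 1:
  size 1 → [5]=1  [7]=1  [9]=1
  size 2 → [4,5]=1  [5,7]=2  [5,9]=2  [6,7]=1  [7,9]=2  [8,9]=1
  size 3 → [2,6,7]=1  [3,4,5]=1  [4,5,7]=3  [4,5,9]=3  [5,6,7]=3  [5,7,9]=6  [5,8,9]=3  [6,7,9]=3  [7,8,9]=3
  size 4 → [0,3,4,5]=1  [1,2,6,7]=1  [2,5,6,7]=4  [2,6,7,9]=4  [3,4,5,7]=4  [3,4,5,9]=4  [4,5,6,7]=6  [4,5,7,9]=12  [4,5,8,9]=6  [5,6,7,9]=12  [5,7,8,9]=12  [6,7,8,9]=6
  size 5 → [0,3,4,5,7]=5  [0,3,4,5,9]=5  [1,2,5,6,7]=5  [1,2,6,7,9]=5  [2,4,5,6,7]=10  [2,5,6,7,9]=20  [2,6,7,8,9]=10  [3,4,5,6,7]=10  [3,4,5,7,9]=20  [3,4,5,8,9]=10  [4,5,6,7,9]=30  [4,5,7,8,9]=30  [5,6,7,8,9]=30
  size 6 → [0,3,4,5,6,7]=15  [0,3,4,5,7,9]=30  [0,3,4,5,8,9]=15  [1,2,4,5,6,7]=15  [1,2,5,6,7,9]=30  [1,2,6,7,8,9]=15  [2,3,4,5,6,7]=20  [2,4,5,6,7,9]=60  [2,5,6,7,8,9]=60  [3,4,5,6,7,9]=60  [3,4,5,7,8,9]=60  [4,5,6,7,8,9]=90
  size 7 → [0,2,3,4,5,6,7]=35  [0,3,4,5,6,7,9]=105  [0,3,4,5,7,8,9]=105  [1,2,3,4,5,6,7]=35  [1,2,4,5,6,7,9]=105  [1,2,5,6,7,8,9]=105  [2,3,4,5,6,7,9]=140  [2,4,5,6,7,8,9]=210  [3,4,5,6,7,8,9]=210
  size 8 → [0,1,2,3,4,5,6,7]=70  [0,2,3,4,5,6,7,9]=280  [0,3,4,5,6,7,8,9]=420  [1,2,3,4,5,6,7,9]=280  [1,2,4,5,6,7,8,9]=420  [2,3,4,5,6,7,8,9]=560
  first=0(u) contributes 1260
  first=1(o) contributes 1260
  first=8(c) contributes 630
|[w]| = 3150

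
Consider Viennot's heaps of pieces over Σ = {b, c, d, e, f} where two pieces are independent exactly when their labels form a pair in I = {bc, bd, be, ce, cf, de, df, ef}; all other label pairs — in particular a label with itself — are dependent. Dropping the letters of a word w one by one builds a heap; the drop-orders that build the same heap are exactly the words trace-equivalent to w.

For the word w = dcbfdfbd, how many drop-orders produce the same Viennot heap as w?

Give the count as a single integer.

0(d) covers ∅
1(c) covers 0:d
2(b) covers ∅
3(f) covers 2:b
4(d) covers 1:c
5(f) covers 3:f
6(b) covers 5:f
7(d) covers 4:d
floor of heap: 0:d, 2:b
completions by unplaced set U, small U first (add the entries for U minus each lowest piece of U):
  |U|=1: {6}:1  {7}:1
  |U|=2: {4,7}:1  {5,6}:1  {6,7}:2
  |U|=3: {1,4,7}:1  {3,5,6}:1  {4,6,7}:3  {5,6,7}:3
  |U|=4: {0,1,4,7}:1  {1,4,6,7}:4  {2,3,5,6}:1  {3,5,6,7}:4  {4,5,6,7}:6
  |U|=5: {0,1,4,6,7}:5  {1,4,5,6,7}:10  {2,3,5,6,7}:5  {3,4,5,6,7}:10
  |U|=6: {0,1,4,5,6,7}:15  {1,3,4,5,6,7}:20  {2,3,4,5,6,7}:15
  start at 0(d): 35
  start at 2(b): 35
sum over floor = 70

70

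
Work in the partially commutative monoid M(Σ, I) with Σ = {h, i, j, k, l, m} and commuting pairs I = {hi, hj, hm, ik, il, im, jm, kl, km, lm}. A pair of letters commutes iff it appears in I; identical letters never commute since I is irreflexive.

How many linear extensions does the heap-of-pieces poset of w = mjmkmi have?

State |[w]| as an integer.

40

#0=m has no predecessor
#1=j has no predecessor
#2=m depends on [0:m]
#3=k depends on [1:j]
#4=m depends on [2:m]
#5=i depends on [1:j]
sources: [0:m, 1:j]
N(rest) = Σ N(rest − s) over sources s of rest; N(one piece) = 1:
  size 1 → [3]=1  [4]=1  [5]=1
  size 2 → [2,4]=1  [3,4]=2  [3,5]=2  [4,5]=2
  size 3 → [0,2,4]=1  [1,3,5]=2  [2,3,4]=3  [2,4,5]=3  [3,4,5]=6
  size 4 → [0,2,3,4]=4  [0,2,4,5]=4  [1,3,4,5]=8  [2,3,4,5]=12
  first=0(m) contributes 20
  first=1(j) contributes 20
|[w]| = 40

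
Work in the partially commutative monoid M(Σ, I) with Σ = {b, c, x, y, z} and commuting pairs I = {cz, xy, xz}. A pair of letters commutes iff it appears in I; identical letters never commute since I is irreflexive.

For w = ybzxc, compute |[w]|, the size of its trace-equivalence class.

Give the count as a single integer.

#0=y has no predecessor
#1=b depends on [0:y]
#2=z depends on [1:b]
#3=x depends on [1:b]
#4=c depends on [3:x]
sources: [0:y]
N(rest) = Σ N(rest − s) over sources s of rest; N(one piece) = 1:
  size 1 → [2]=1  [4]=1
  size 2 → [2,4]=2  [3,4]=1
  size 3 → [2,3,4]=3
  first=0(y) contributes 3

3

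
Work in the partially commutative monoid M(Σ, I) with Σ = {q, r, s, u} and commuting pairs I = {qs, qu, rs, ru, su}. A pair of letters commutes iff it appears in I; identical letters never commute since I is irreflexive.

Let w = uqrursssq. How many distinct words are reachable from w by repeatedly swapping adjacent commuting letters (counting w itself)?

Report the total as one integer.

drop 0:u onto floor
drop 1:q onto floor
drop 2:r onto {1:q}
drop 3:u onto {0:u}
drop 4:r onto {2:r}
drop 5:s onto floor
drop 6:s onto {5:s}
drop 7:s onto {6:s}
drop 8:q onto {4:r}
ground layer = {0:u, 1:q, 5:s}
drop-orders for the pieces not yet dropped (sum over which currently-grounded one goes next):
  1 to go: {3} 1  {7} 1  {8} 1
  2 to go: {0,3} 1  {3,7} 2  {3,8} 2  {4,8} 1  {6,7} 1  {7,8} 2
  3 to go: {0,3,7} 3  {0,3,8} 3  {2,4,8} 1  {3,4,8} 3  {3,6,7} 3  {3,7,8} 6  {4,7,8} 3  {5,6,7} 1  {6,7,8} 3
  4 to go: {0,3,4,8} 6  {0,3,6,7} 6  {0,3,7,8} 12  {1,2,4,8} 1  {2,3,4,8} 4  {2,4,7,8} 4  {3,4,7,8} 12  {3,5,6,7} 4  {3,6,7,8} 12  {4,6,7,8} 6  {5,6,7,8} 4
  5 to go: {0,2,3,4,8} 10  {0,3,4,7,8} 30  {0,3,5,6,7} 10  {0,3,6,7,8} 30  {1,2,3,4,8} 5  {1,2,4,7,8} 5  {2,3,4,7,8} 20  {2,4,6,7,8} 10  {3,4,6,7,8} 30  {3,5,6,7,8} 20  {4,5,6,7,8} 10
  6 to go: {0,1,2,3,4,8} 15  {0,2,3,4,7,8} 60  {0,3,4,6,7,8} 90  {0,3,5,6,7,8} 60  {1,2,3,4,7,8} 30  {1,2,4,6,7,8} 15  {2,3,4,6,7,8} 60  {2,4,5,6,7,8} 20  {3,4,5,6,7,8} 60
  7 to go: {0,1,2,3,4,7,8} 105  {0,2,3,4,6,7,8} 210  {0,3,4,5,6,7,8} 210  {1,2,3,4,6,7,8} 105  {1,2,4,5,6,7,8} 35  {2,3,4,5,6,7,8} 140
  if 0:u drops first: 280 orders
  if 1:q drops first: 560 orders
  if 5:s drops first: 420 orders
heap linearizations: 1260

1260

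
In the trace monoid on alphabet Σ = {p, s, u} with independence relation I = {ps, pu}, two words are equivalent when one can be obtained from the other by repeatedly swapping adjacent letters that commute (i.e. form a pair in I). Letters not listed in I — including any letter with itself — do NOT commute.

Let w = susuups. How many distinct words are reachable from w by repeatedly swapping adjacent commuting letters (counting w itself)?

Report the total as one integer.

7

#0=s has no predecessor
#1=u depends on [0:s]
#2=s depends on [1:u]
#3=u depends on [2:s]
#4=u depends on [3:u]
#5=p has no predecessor
#6=s depends on [4:u]
sources: [0:s, 5:p]
N(rest) = Σ N(rest − s) over sources s of rest; N(one piece) = 1:
  size 1 → [5]=1  [6]=1
  size 2 → [4,6]=1  [5,6]=2
  size 3 → [3,4,6]=1  [4,5,6]=3
  size 4 → [2,3,4,6]=1  [3,4,5,6]=4
  size 5 → [1,2,3,4,6]=1  [2,3,4,5,6]=5
  first=0(s) contributes 6
  first=5(p) contributes 1
|[w]| = 7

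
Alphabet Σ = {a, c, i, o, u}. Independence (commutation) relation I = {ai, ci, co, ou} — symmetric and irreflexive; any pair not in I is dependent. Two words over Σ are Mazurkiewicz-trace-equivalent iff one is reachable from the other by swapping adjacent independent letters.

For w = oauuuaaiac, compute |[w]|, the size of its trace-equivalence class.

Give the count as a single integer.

#0=o has no predecessor
#1=a depends on [0:o]
#2=u depends on [1:a]
#3=u depends on [2:u]
#4=u depends on [3:u]
#5=a depends on [4:u]
#6=a depends on [5:a]
#7=i depends on [4:u]
#8=a depends on [6:a]
#9=c depends on [8:a]
sources: [0:o]
N(rest) = Σ N(rest − s) over sources s of rest; N(one piece) = 1:
  size 1 → [7]=1  [9]=1
  size 2 → [7,9]=2  [8,9]=1
  size 3 → [6,8,9]=1  [7,8,9]=3
  size 4 → [5,6,8,9]=1  [6,7,8,9]=4
  size 5 → [5,6,7,8,9]=5
  size 6 → [4,5,6,7,8,9]=5
  size 7 → [3,4,5,6,7,8,9]=5
  size 8 → [2,3,4,5,6,7,8,9]=5
  first=0(o) contributes 5

5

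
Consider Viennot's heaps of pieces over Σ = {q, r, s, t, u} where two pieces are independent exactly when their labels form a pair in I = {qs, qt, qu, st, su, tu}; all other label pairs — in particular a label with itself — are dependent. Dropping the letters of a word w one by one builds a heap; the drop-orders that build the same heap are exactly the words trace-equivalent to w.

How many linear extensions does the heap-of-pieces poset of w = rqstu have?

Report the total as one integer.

24

drop 0:r onto floor
drop 1:q onto {0:r}
drop 2:s onto {0:r}
drop 3:t onto {0:r}
drop 4:u onto {0:r}
ground layer = {0:r}
drop-orders for the pieces not yet dropped (sum over which currently-grounded one goes next):
  1 to go: {1} 1  {2} 1  {3} 1  {4} 1
  2 to go: {1,2} 2  {1,3} 2  {1,4} 2  {2,3} 2  {2,4} 2  {3,4} 2
  3 to go: {1,2,3} 6  {1,2,4} 6  {1,3,4} 6  {2,3,4} 6
  if 0:r drops first: 24 orders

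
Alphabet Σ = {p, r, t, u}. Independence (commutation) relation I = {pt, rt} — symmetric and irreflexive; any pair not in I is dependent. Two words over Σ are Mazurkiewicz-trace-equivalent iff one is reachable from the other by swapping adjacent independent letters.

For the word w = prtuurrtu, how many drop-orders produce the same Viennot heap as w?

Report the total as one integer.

drop 0:p onto floor
drop 1:r onto {0:p}
drop 2:t onto floor
drop 3:u onto {1:r, 2:t}
drop 4:u onto {3:u}
drop 5:r onto {4:u}
drop 6:r onto {5:r}
drop 7:t onto {4:u}
drop 8:u onto {6:r, 7:t}
ground layer = {0:p, 2:t}
drop-orders for the pieces not yet dropped (sum over which currently-grounded one goes next):
  1 to go: {8} 1
  2 to go: {6,8} 1  {7,8} 1
  3 to go: {5,6,8} 1  {6,7,8} 2
  4 to go: {5,6,7,8} 3
  5 to go: {4,5,6,7,8} 3
  6 to go: {3,4,5,6,7,8} 3
  7 to go: {1,3,4,5,6,7,8} 3  {2,3,4,5,6,7,8} 3
  if 0:p drops first: 6 orders
  if 2:t drops first: 3 orders
heap linearizations: 9

9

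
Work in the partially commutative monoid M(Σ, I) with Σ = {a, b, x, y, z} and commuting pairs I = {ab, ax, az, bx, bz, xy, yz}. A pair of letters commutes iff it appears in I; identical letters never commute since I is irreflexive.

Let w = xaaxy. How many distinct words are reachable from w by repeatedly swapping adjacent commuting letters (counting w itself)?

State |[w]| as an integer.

10

drop 0:x onto floor
drop 1:a onto floor
drop 2:a onto {1:a}
drop 3:x onto {0:x}
drop 4:y onto {2:a}
ground layer = {0:x, 1:a}
drop-orders for the pieces not yet dropped (sum over which currently-grounded one goes next):
  1 to go: {3} 1  {4} 1
  2 to go: {0,3} 1  {2,4} 1  {3,4} 2
  3 to go: {0,3,4} 3  {1,2,4} 1  {2,3,4} 3
  if 0:x drops first: 4 orders
  if 1:a drops first: 6 orders
heap linearizations: 10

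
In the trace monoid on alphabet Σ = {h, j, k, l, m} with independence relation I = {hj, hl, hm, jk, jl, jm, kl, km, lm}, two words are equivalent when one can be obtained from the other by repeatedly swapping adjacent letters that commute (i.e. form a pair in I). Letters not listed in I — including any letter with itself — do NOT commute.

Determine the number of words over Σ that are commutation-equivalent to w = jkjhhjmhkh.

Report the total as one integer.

840

piece 0:j — minimal
piece 1:k — minimal
piece 2:j rests on {0:j}
piece 3:h rests on {1:k}
piece 4:h rests on {3:h}
piece 5:j rests on {2:j}
piece 6:m — minimal
piece 7:h rests on {4:h}
piece 8:k rests on {7:h}
piece 9:h rests on {8:k}
minimal pieces: {0:j, 1:k, 6:m}
ways to finish when only these pieces remain (= sum over removing one remaining piece with nothing left below it):
  1 left: {5}→1  {6}→1  {9}→1
  2 left: {2,5}→1  {5,6}→2  {5,9}→2  {6,9}→2  {8,9}→1
  3 left: {0,2,5}→1  {2,5,6}→3  {2,5,9}→3  {5,6,9}→6  {5,8,9}→3  {6,8,9}→3  {7,8,9}→1
  4 left: {0,2,5,6}→4  {0,2,5,9}→4  {2,5,6,9}→12  {2,5,8,9}→6  {4,7,8,9}→1  {5,6,8,9}→12  {5,7,8,9}→4  {6,7,8,9}→4
  5 left: {0,2,5,6,9}→20  {0,2,5,8,9}→10  {2,5,6,8,9}→30  {2,5,7,8,9}→10  {3,4,7,8,9}→1  {4,5,7,8,9}→5  {4,6,7,8,9}→5  {5,6,7,8,9}→20
  6 left: {0,2,5,6,8,9}→60  {0,2,5,7,8,9}→20  {1,3,4,7,8,9}→1  {2,4,5,7,8,9}→15  {2,5,6,7,8,9}→60  {3,4,5,7,8,9}→6  {3,4,6,7,8,9}→6  {4,5,6,7,8,9}→30
  7 left: {0,2,4,5,7,8,9}→35  {0,2,5,6,7,8,9}→140  {1,3,4,5,7,8,9}→7  {1,3,4,6,7,8,9}→7  {2,3,4,5,7,8,9}→21  {2,4,5,6,7,8,9}→105  {3,4,5,6,7,8,9}→42
  8 left: {0,2,3,4,5,7,8,9}→56  {0,2,4,5,6,7,8,9}→280  {1,2,3,4,5,7,8,9}→28  {1,3,4,5,6,7,8,9}→56  {2,3,4,5,6,7,8,9}→168
  placing 0:j first → 252 extensions
  placing 1:k first → 504 extensions
  placing 6:m first → 84 extensions
total linear extensions = 840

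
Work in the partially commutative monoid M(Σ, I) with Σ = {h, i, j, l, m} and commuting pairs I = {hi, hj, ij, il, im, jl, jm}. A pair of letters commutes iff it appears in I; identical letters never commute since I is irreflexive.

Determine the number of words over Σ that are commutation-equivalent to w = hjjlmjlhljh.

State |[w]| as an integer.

drop 0:h onto floor
drop 1:j onto floor
drop 2:j onto {1:j}
drop 3:l onto {0:h}
drop 4:m onto {3:l}
drop 5:j onto {2:j}
drop 6:l onto {4:m}
drop 7:h onto {6:l}
drop 8:l onto {7:h}
drop 9:j onto {5:j}
drop 10:h onto {8:l}
ground layer = {0:h, 1:j}
drop-orders for the pieces not yet dropped (sum over which currently-grounded one goes next):
  1 to go: {9} 1  {10} 1
  2 to go: {5,9} 1  {8,10} 1  {9,10} 2
  3 to go: {2,5,9} 1  {5,9,10} 3  {7,8,10} 1  {8,9,10} 3
  4 to go: {1,2,5,9} 1  {2,5,9,10} 4  {5,8,9,10} 6  {6,7,8,10} 1  {7,8,9,10} 4
  5 to go: {1,2,5,9,10} 5  {2,5,8,9,10} 10  {4,6,7,8,10} 1  {5,7,8,9,10} 10  {6,7,8,9,10} 5
  6 to go: {1,2,5,8,9,10} 15  {2,5,7,8,9,10} 20  {3,4,6,7,8,10} 1  {4,6,7,8,9,10} 6  {5,6,7,8,9,10} 15
  7 to go: {0,3,4,6,7,8,10} 1  {1,2,5,7,8,9,10} 35  {2,5,6,7,8,9,10} 35  {3,4,6,7,8,9,10} 7  {4,5,6,7,8,9,10} 21
  8 to go: {0,3,4,6,7,8,9,10} 8  {1,2,5,6,7,8,9,10} 70  {2,4,5,6,7,8,9,10} 56  {3,4,5,6,7,8,9,10} 28
  9 to go: {0,3,4,5,6,7,8,9,10} 36  {1,2,4,5,6,7,8,9,10} 126  {2,3,4,5,6,7,8,9,10} 84
  if 0:h drops first: 210 orders
  if 1:j drops first: 120 orders
heap linearizations: 330

330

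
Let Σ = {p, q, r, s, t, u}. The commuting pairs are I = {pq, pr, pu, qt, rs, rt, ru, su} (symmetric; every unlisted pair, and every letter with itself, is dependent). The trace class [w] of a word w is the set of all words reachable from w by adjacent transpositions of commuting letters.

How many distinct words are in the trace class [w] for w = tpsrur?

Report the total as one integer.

drop 0:t onto floor
drop 1:p onto {0:t}
drop 2:s onto {1:p}
drop 3:r onto floor
drop 4:u onto {0:t}
drop 5:r onto {3:r}
ground layer = {0:t, 3:r}
drop-orders for the pieces not yet dropped (sum over which currently-grounded one goes next):
  1 to go: {2} 1  {4} 1  {5} 1
  2 to go: {1,2} 1  {2,4} 2  {2,5} 2  {3,5} 1  {4,5} 2
  3 to go: {1,2,4} 3  {1,2,5} 3  {2,3,5} 3  {2,4,5} 6  {3,4,5} 3
  4 to go: {0,1,2,4} 3  {1,2,3,5} 6  {1,2,4,5} 12  {2,3,4,5} 12
  if 0:t drops first: 30 orders
  if 3:r drops first: 15 orders
heap linearizations: 45

45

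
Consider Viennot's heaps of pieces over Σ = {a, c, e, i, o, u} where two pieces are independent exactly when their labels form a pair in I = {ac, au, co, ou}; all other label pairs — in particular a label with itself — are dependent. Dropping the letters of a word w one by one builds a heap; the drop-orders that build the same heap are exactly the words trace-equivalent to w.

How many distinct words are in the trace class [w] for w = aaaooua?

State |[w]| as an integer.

7

0(a) covers ∅
1(a) covers 0:a
2(a) covers 1:a
3(o) covers 2:a
4(o) covers 3:o
5(u) covers ∅
6(a) covers 4:o
floor of heap: 0:a, 5:u
completions by unplaced set U, small U first (add the entries for U minus each lowest piece of U):
  |U|=1: {5}:1  {6}:1
  |U|=2: {4,6}:1  {5,6}:2
  |U|=3: {3,4,6}:1  {4,5,6}:3
  |U|=4: {2,3,4,6}:1  {3,4,5,6}:4
  |U|=5: {1,2,3,4,6}:1  {2,3,4,5,6}:5
  start at 0(a): 6
  start at 5(u): 1
sum over floor = 7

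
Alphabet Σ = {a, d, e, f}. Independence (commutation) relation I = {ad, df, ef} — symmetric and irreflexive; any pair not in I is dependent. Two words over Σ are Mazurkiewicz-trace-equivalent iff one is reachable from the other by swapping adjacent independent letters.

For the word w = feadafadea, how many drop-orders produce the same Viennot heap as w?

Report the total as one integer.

36

piece 0:f — minimal
piece 1:e — minimal
piece 2:a rests on {0:f, 1:e}
piece 3:d rests on {1:e}
piece 4:a rests on {2:a}
piece 5:f rests on {4:a}
piece 6:a rests on {5:f}
piece 7:d rests on {3:d}
piece 8:e rests on {6:a, 7:d}
piece 9:a rests on {8:e}
minimal pieces: {0:f, 1:e}
ways to finish when only these pieces remain (= sum over removing one remaining piece with nothing left below it):
  1 left: {9}→1
  2 left: {8,9}→1
  3 left: {6,8,9}→1  {7,8,9}→1
  4 left: {3,7,8,9}→1  {5,6,8,9}→1  {6,7,8,9}→2
  5 left: {3,6,7,8,9}→3  {4,5,6,8,9}→1  {5,6,7,8,9}→3
  6 left: {2,4,5,6,8,9}→1  {3,5,6,7,8,9}→6  {4,5,6,7,8,9}→4
  7 left: {0,2,4,5,6,8,9}→1  {2,4,5,6,7,8,9}→5  {3,4,5,6,7,8,9}→10
  8 left: {0,2,4,5,6,7,8,9}→6  {2,3,4,5,6,7,8,9}→15
  placing 0:f first → 15 extensions
  placing 1:e first → 21 extensions
total linear extensions = 36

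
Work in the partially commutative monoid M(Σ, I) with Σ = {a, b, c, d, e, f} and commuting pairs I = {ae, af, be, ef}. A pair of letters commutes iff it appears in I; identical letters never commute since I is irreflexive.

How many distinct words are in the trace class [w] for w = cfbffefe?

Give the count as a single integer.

drop 0:c onto floor
drop 1:f onto {0:c}
drop 2:b onto {1:f}
drop 3:f onto {2:b}
drop 4:f onto {3:f}
drop 5:e onto {0:c}
drop 6:f onto {4:f}
drop 7:e onto {5:e}
ground layer = {0:c}
drop-orders for the pieces not yet dropped (sum over which currently-grounded one goes next):
  1 to go: {6} 1  {7} 1
  2 to go: {4,6} 1  {5,7} 1  {6,7} 2
  3 to go: {3,4,6} 1  {4,6,7} 3  {5,6,7} 3
  4 to go: {2,3,4,6} 1  {3,4,6,7} 4  {4,5,6,7} 6
  5 to go: {1,2,3,4,6} 1  {2,3,4,6,7} 5  {3,4,5,6,7} 10
  6 to go: {1,2,3,4,6,7} 6  {2,3,4,5,6,7} 15
  if 0:c drops first: 21 orders

21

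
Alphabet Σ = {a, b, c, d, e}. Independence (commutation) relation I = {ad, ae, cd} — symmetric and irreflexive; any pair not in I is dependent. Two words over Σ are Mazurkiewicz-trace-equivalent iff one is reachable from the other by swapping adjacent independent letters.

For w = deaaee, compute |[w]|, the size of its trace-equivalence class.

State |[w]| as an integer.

#0=d has no predecessor
#1=e depends on [0:d]
#2=a has no predecessor
#3=a depends on [2:a]
#4=e depends on [1:e]
#5=e depends on [4:e]
sources: [0:d, 2:a]
N(rest) = Σ N(rest − s) over sources s of rest; N(one piece) = 1:
  size 1 → [3]=1  [5]=1
  size 2 → [2,3]=1  [3,5]=2  [4,5]=1
  size 3 → [1,4,5]=1  [2,3,5]=3  [3,4,5]=3
  size 4 → [0,1,4,5]=1  [1,3,4,5]=4  [2,3,4,5]=6
  first=0(d) contributes 10
  first=2(a) contributes 5
|[w]| = 15

15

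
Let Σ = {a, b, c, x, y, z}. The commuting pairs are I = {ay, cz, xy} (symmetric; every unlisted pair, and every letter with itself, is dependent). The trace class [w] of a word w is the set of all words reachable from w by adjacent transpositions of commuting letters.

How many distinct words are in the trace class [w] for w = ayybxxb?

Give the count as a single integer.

piece 0:a — minimal
piece 1:y — minimal
piece 2:y rests on {1:y}
piece 3:b rests on {0:a, 2:y}
piece 4:x rests on {3:b}
piece 5:x rests on {4:x}
piece 6:b rests on {5:x}
minimal pieces: {0:a, 1:y}
ways to finish when only these pieces remain (= sum over removing one remaining piece with nothing left below it):
  1 left: {6}→1
  2 left: {5,6}→1
  3 left: {4,5,6}→1
  4 left: {3,4,5,6}→1
  5 left: {0,3,4,5,6}→1  {2,3,4,5,6}→1
  placing 0:a first → 1 extensions
  placing 1:y first → 2 extensions
total linear extensions = 3

3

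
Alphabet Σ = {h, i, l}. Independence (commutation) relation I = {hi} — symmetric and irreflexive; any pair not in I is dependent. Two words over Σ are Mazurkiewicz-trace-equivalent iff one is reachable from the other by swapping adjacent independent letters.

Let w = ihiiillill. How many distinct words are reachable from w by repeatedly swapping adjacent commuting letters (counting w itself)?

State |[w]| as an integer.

5

#0=i has no predecessor
#1=h has no predecessor
#2=i depends on [0:i]
#3=i depends on [2:i]
#4=i depends on [3:i]
#5=l depends on [1:h, 4:i]
#6=l depends on [5:l]
#7=i depends on [6:l]
#8=l depends on [7:i]
#9=l depends on [8:l]
sources: [0:i, 1:h]
N(rest) = Σ N(rest − s) over sources s of rest; N(one piece) = 1:
  size 1 → [9]=1
  size 2 → [8,9]=1
  size 3 → [7,8,9]=1
  size 4 → [6,7,8,9]=1
  size 5 → [5,6,7,8,9]=1
  size 6 → [1,5,6,7,8,9]=1  [4,5,6,7,8,9]=1
  size 7 → [1,4,5,6,7,8,9]=2  [3,4,5,6,7,8,9]=1
  size 8 → [1,3,4,5,6,7,8,9]=3  [2,3,4,5,6,7,8,9]=1
  first=0(i) contributes 4
  first=1(h) contributes 1
|[w]| = 5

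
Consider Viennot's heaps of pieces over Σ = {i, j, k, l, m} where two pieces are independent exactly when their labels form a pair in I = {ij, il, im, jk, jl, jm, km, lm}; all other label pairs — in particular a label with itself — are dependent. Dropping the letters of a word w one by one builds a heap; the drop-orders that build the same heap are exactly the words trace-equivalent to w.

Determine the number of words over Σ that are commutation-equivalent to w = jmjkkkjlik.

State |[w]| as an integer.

1680

0(j) covers ∅
1(m) covers ∅
2(j) covers 0:j
3(k) covers ∅
4(k) covers 3:k
5(k) covers 4:k
6(j) covers 2:j
7(l) covers 5:k
8(i) covers 5:k
9(k) covers 7:l, 8:i
floor of heap: 0:j, 1:m, 3:k
completions by unplaced set U, small U first (add the entries for U minus each lowest piece of U):
  |U|=1: {1}:1  {6}:1  {9}:1
  |U|=2: {1,6}:2  {1,9}:2  {2,6}:1  {6,9}:2  {7,9}:1  {8,9}:1
  |U|=3: {0,2,6}:1  {1,2,6}:3  {1,6,9}:6  {1,7,9}:3  {1,8,9}:3  {2,6,9}:3  {6,7,9}:3  {6,8,9}:3  {7,8,9}:2
  |U|=4: {0,1,2,6}:4  {0,2,6,9}:4  {1,2,6,9}:12  {1,6,7,9}:12  {1,6,8,9}:12  {1,7,8,9}:8  {2,6,7,9}:6  {2,6,8,9}:6  {5,7,8,9}:2  {6,7,8,9}:8
  |U|=5: {0,1,2,6,9}:20  {0,2,6,7,9}:10  {0,2,6,8,9}:10  {1,2,6,7,9}:30  {1,2,6,8,9}:30  {1,5,7,8,9}:10  {1,6,7,8,9}:40  {2,6,7,8,9}:20  {4,5,7,8,9}:2  {5,6,7,8,9}:10
  |U|=6: {0,1,2,6,7,9}:60  {0,1,2,6,8,9}:60  {0,2,6,7,8,9}:40  {1,2,6,7,8,9}:120  {1,4,5,7,8,9}:12  {1,5,6,7,8,9}:60  {2,5,6,7,8,9}:30  {3,4,5,7,8,9}:2  {4,5,6,7,8,9}:12
  |U|=7: {0,1,2,6,7,8,9}:280  {0,2,5,6,7,8,9}:70  {1,2,5,6,7,8,9}:210  {1,3,4,5,7,8,9}:14  {1,4,5,6,7,8,9}:84  {2,4,5,6,7,8,9}:42  {3,4,5,6,7,8,9}:14
  |U|=8: {0,1,2,5,6,7,8,9}:560  {0,2,4,5,6,7,8,9}:112  {1,2,4,5,6,7,8,9}:336  {1,3,4,5,6,7,8,9}:112  {2,3,4,5,6,7,8,9}:56
  start at 0(j): 504
  start at 1(m): 168
  start at 3(k): 1008
sum over floor = 1680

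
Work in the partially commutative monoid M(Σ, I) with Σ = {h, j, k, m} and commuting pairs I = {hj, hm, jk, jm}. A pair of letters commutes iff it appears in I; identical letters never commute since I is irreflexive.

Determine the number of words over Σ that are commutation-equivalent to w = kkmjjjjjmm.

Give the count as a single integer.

#0=k has no predecessor
#1=k depends on [0:k]
#2=m depends on [1:k]
#3=j has no predecessor
#4=j depends on [3:j]
#5=j depends on [4:j]
#6=j depends on [5:j]
#7=j depends on [6:j]
#8=m depends on [2:m]
#9=m depends on [8:m]
sources: [0:k, 3:j]
N(rest) = Σ N(rest − s) over sources s of rest; N(one piece) = 1:
  size 1 → [7]=1  [9]=1
  size 2 → [6,7]=1  [7,9]=2  [8,9]=1
  size 3 → [2,8,9]=1  [5,6,7]=1  [6,7,9]=3  [7,8,9]=3
  size 4 → [1,2,8,9]=1  [2,7,8,9]=4  [4,5,6,7]=1  [5,6,7,9]=4  [6,7,8,9]=6
  size 5 → [0,1,2,8,9]=1  [1,2,7,8,9]=5  [2,6,7,8,9]=10  [3,4,5,6,7]=1  [4,5,6,7,9]=5  [5,6,7,8,9]=10
  size 6 → [0,1,2,7,8,9]=6  [1,2,6,7,8,9]=15  [2,5,6,7,8,9]=20  [3,4,5,6,7,9]=6  [4,5,6,7,8,9]=15
  size 7 → [0,1,2,6,7,8,9]=21  [1,2,5,6,7,8,9]=35  [2,4,5,6,7,8,9]=35  [3,4,5,6,7,8,9]=21
  size 8 → [0,1,2,5,6,7,8,9]=56  [1,2,4,5,6,7,8,9]=70  [2,3,4,5,6,7,8,9]=56
  first=0(k) contributes 126
  first=3(j) contributes 126
|[w]| = 252

252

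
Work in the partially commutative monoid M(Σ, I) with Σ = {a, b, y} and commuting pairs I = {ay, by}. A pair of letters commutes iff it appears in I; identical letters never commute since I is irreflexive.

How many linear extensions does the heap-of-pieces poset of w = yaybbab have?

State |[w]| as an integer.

0(y) covers ∅
1(a) covers ∅
2(y) covers 0:y
3(b) covers 1:a
4(b) covers 3:b
5(a) covers 4:b
6(b) covers 5:a
floor of heap: 0:y, 1:a
completions by unplaced set U, small U first (add the entries for U minus each lowest piece of U):
  |U|=1: {2}:1  {6}:1
  |U|=2: {0,2}:1  {2,6}:2  {5,6}:1
  |U|=3: {0,2,6}:3  {2,5,6}:3  {4,5,6}:1
  |U|=4: {0,2,5,6}:6  {2,4,5,6}:4  {3,4,5,6}:1
  |U|=5: {0,2,4,5,6}:10  {1,3,4,5,6}:1  {2,3,4,5,6}:5
  start at 0(y): 6
  start at 1(a): 15
sum over floor = 21

21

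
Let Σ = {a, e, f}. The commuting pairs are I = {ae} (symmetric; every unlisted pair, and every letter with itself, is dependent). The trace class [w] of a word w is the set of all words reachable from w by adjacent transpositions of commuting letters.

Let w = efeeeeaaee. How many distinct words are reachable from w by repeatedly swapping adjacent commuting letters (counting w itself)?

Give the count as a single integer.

piece 0:e — minimal
piece 1:f rests on {0:e}
piece 2:e rests on {1:f}
piece 3:e rests on {2:e}
piece 4:e rests on {3:e}
piece 5:e rests on {4:e}
piece 6:a rests on {1:f}
piece 7:a rests on {6:a}
piece 8:e rests on {5:e}
piece 9:e rests on {8:e}
minimal pieces: {0:e}
ways to finish when only these pieces remain (= sum over removing one remaining piece with nothing left below it):
  1 left: {7}→1  {9}→1
  2 left: {6,7}→1  {7,9}→2  {8,9}→1
  3 left: {5,8,9}→1  {6,7,9}→3  {7,8,9}→3
  4 left: {4,5,8,9}→1  {5,7,8,9}→4  {6,7,8,9}→6
  5 left: {3,4,5,8,9}→1  {4,5,7,8,9}→5  {5,6,7,8,9}→10
  6 left: {2,3,4,5,8,9}→1  {3,4,5,7,8,9}→6  {4,5,6,7,8,9}→15
  7 left: {2,3,4,5,7,8,9}→7  {3,4,5,6,7,8,9}→21
  8 left: {2,3,4,5,6,7,8,9}→28
  placing 0:e first → 28 extensions

28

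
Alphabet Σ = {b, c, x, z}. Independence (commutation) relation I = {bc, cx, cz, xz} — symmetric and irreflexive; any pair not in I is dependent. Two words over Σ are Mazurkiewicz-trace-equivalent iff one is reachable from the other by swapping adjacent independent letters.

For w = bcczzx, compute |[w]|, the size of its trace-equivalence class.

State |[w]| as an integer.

piece 0:b — minimal
piece 1:c — minimal
piece 2:c rests on {1:c}
piece 3:z rests on {0:b}
piece 4:z rests on {3:z}
piece 5:x rests on {0:b}
minimal pieces: {0:b, 1:c}
ways to finish when only these pieces remain (= sum over removing one remaining piece with nothing left below it):
  1 left: {2}→1  {4}→1  {5}→1
  2 left: {1,2}→1  {2,4}→2  {2,5}→2  {3,4}→1  {4,5}→2
  3 left: {1,2,4}→3  {1,2,5}→3  {2,3,4}→3  {2,4,5}→6  {3,4,5}→3
  4 left: {0,3,4,5}→3  {1,2,3,4}→6  {1,2,4,5}→12  {2,3,4,5}→12
  placing 0:b first → 30 extensions
  placing 1:c first → 15 extensions
total linear extensions = 45

45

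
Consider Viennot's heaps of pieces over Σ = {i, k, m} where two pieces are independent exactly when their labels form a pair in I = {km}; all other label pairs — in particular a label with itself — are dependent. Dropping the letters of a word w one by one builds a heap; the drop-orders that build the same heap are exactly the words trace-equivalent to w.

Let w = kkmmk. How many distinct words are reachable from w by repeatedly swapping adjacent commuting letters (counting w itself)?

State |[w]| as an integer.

10

#0=k has no predecessor
#1=k depends on [0:k]
#2=m has no predecessor
#3=m depends on [2:m]
#4=k depends on [1:k]
sources: [0:k, 2:m]
N(rest) = Σ N(rest − s) over sources s of rest; N(one piece) = 1:
  size 1 → [3]=1  [4]=1
  size 2 → [1,4]=1  [2,3]=1  [3,4]=2
  size 3 → [0,1,4]=1  [1,3,4]=3  [2,3,4]=3
  first=0(k) contributes 6
  first=2(m) contributes 4
|[w]| = 10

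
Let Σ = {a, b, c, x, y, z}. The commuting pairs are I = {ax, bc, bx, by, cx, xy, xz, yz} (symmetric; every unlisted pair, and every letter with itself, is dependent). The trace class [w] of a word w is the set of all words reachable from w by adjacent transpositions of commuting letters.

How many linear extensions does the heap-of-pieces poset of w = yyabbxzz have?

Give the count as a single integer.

8

drop 0:y onto floor
drop 1:y onto {0:y}
drop 2:a onto {1:y}
drop 3:b onto {2:a}
drop 4:b onto {3:b}
drop 5:x onto floor
drop 6:z onto {4:b}
drop 7:z onto {6:z}
ground layer = {0:y, 5:x}
drop-orders for the pieces not yet dropped (sum over which currently-grounded one goes next):
  1 to go: {5} 1  {7} 1
  2 to go: {5,7} 2  {6,7} 1
  3 to go: {4,6,7} 1  {5,6,7} 3
  4 to go: {3,4,6,7} 1  {4,5,6,7} 4
  5 to go: {2,3,4,6,7} 1  {3,4,5,6,7} 5
  6 to go: {1,2,3,4,6,7} 1  {2,3,4,5,6,7} 6
  if 0:y drops first: 7 orders
  if 5:x drops first: 1 orders
heap linearizations: 8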